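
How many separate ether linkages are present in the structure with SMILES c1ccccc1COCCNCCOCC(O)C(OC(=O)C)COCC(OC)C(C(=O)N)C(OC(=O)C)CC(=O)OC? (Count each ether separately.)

C6H5– phenyl ring → arene.
C–O–C with sp³ carbons on both sides and no adjacent C=O → ether.
C–N–C with sp³ carbons and no adjacent C=O → amine (secondary).
C–O–C with sp³ carbons on both sides and no adjacent C=O → ether.
–OH on an sp³ carbon → alcohol (secondary).
pendant –OC(=O)CH3: an acyloxy group → ester.
C–O–C with sp³ carbons on both sides and no adjacent C=O → ether.
pendant –OCH3: C–O–C with sp³ C, no adjacent C=O → ether.
pendant –CONH2: carbonyl C bonded to C and N → amide.
pendant –OC(=O)CH3: an acyloxy group → ester.
–C(=O)OCH3: carbonyl C bonded to C and to –OCH3 → ester (not ketone + ether).
Ether appears at: CH2OCH2, CH2OCH2, CH2OCH2, CH(OCH3) → 4.

4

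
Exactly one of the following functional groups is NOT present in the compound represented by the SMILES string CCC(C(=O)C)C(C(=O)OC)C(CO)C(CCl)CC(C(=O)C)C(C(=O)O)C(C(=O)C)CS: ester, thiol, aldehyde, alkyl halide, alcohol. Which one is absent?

aldehyde

thiol: present (CH2SH — –SH on an sp³ carbon → thiol).
alkyl halide: present (CH(CH2Cl) — pendant –CH2X: halogen on sp³ carbon → alkyl halide).
alcohol: present (CH(CH2OH) — pendant –CH2OH on an sp³ backbone C → alcohol).
ester: present (CH(COOCH3) — pendant –COOCH3: carbonyl C bonded to C and –OCH3 → ester).
aldehyde: absent. In CH(COCH3), the carbonyl carbon is bonded to two carbons, so it is a ketone, not an aldehyde. In CH(COOH), the carbonyl carbon bears –OH, not –H, so it is a carboxylic acid.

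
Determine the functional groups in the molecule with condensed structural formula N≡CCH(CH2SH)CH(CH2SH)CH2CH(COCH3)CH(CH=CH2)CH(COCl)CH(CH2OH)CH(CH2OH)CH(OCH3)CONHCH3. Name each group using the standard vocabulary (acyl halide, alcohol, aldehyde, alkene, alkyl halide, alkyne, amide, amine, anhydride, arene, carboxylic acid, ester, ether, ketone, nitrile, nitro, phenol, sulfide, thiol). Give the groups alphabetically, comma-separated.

acyl halide, alcohol, alkene, amide, ether, ketone, nitrile, thiol

N≡C–: carbon triple-bonded to nitrogen → nitrile.
pendant –CH2SH → thiol.
pendant –CH2SH → thiol.
pendant –COCH3: carbonyl C bonded to two carbons → ketone.
pendant –CH=CH2: C=C double bond → alkene.
pendant –C(=O)X: carbonyl C bonded to C and halogen → acyl halide.
pendant –CH2OH on an sp³ backbone C → alcohol.
pendant –CH2OH on an sp³ backbone C → alcohol.
pendant –OCH3: C–O–C with sp³ C, no adjacent C=O → ether.
–C(=O)NHCH3: carbonyl C bonded to C and to N → amide (the N is not an amine).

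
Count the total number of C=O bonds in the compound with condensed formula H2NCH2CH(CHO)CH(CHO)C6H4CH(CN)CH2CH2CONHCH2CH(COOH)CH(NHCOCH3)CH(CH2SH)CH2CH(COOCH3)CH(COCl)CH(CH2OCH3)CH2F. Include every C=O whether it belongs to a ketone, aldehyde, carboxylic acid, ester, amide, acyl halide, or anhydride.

7

CH(CHO): aldehyde, 1 C=O (running total 1).
CH(CHO): aldehyde, 1 C=O (running total 2).
CH2CONHCH2: amide, 1 C=O (running total 3).
CH(COOH): carboxylic acid, 1 C=O (running total 4).
CH(NHCOCH3): amide, 1 C=O (running total 5).
CH(COOCH3): ester, 1 C=O (running total 6).
CH(COCl): acyl halide, 1 C=O (running total 7).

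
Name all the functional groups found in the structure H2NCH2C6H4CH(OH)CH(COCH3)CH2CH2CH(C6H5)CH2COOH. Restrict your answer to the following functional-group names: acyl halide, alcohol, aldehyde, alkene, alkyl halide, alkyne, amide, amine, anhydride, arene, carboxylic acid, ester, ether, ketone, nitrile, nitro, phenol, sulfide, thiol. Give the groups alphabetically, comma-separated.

alcohol, amine, arene, carboxylic acid, ketone

Reading the structure from left to right:
  H2NCH2: –NH2 on an sp³ carbon with no adjacent C=O → amine.
  C6H4: para-disubstituted benzene ring → arene.
  CH(OH): –OH on an sp³ carbon → alcohol (secondary).
  CH(COCH3): pendant –COCH3: carbonyl C bonded to two carbons → ketone.
  CH(C6H5): pendant –C6H5: benzene ring → arene.
  COOH: –COOH: carbonyl C bonded to –OH and C → carboxylic acid (the –OH is not a separate alcohol).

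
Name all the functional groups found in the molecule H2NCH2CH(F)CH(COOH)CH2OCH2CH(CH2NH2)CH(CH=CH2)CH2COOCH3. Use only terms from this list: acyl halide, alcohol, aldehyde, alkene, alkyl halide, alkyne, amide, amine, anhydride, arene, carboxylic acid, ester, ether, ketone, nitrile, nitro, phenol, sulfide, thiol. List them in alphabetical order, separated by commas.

alkene, alkyl halide, amine, carboxylic acid, ester, ether

–NH2 on an sp³ carbon with no adjacent C=O → amine.
halogen on an sp³ carbon → alkyl halide.
pendant –COOH: carbonyl C bonded to C and –OH → carboxylic acid.
C–O–C with sp³ carbons on both sides and no adjacent C=O → ether.
pendant –CH2NH2: N on sp³ C, no adjacent C=O → amine.
pendant –CH=CH2: C=C double bond → alkene.
–C(=O)OCH3: carbonyl C bonded to C and to –OCH3 → ester (not ketone + ether).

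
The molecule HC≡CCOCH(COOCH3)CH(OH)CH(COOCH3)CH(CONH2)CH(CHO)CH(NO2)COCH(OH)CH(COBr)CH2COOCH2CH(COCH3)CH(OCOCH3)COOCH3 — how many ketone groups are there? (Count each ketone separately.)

Working along the chain:
  HC≡C: C≡C triple bond → alkyne.
  CO: –C(=O)– with carbon on both sides → ketone.
  CH(COOCH3): pendant –COOCH3: carbonyl C bonded to C and –OCH3 → ester.
  CH(OH): –OH on an sp³ carbon → alcohol (secondary).
  CH(COOCH3): pendant –COOCH3: carbonyl C bonded to C and –OCH3 → ester.
  CH(CONH2): pendant –CONH2: carbonyl C bonded to C and N → amide.
  CH(CHO): pendant –CHO: carbonyl C bonded to C and H → aldehyde.
  CH(NO2): –NO2 on an sp³ carbon → nitro (the N=O is not a carbonyl).
  CO: –C(=O)– with carbon on both sides → ketone.
  CH(OH): –OH on an sp³ carbon → alcohol (secondary).
  CH(COBr): pendant –C(=O)X: carbonyl C bonded to C and halogen → acyl halide.
  CH2COOCH2: –C(=O)–O–C with C on the carbonyl side → ester.
  CH(COCH3): pendant –COCH3: carbonyl C bonded to two carbons → ketone.
  CH(OCOCH3): pendant –OC(=O)CH3: an acyloxy group → ester.
  COOCH3: –C(=O)OCH3: carbonyl C bonded to C and to –OCH3 → ester (not ketone + ether).
Ketone appears at: CO, CO, CH(COCH3) → 3.

3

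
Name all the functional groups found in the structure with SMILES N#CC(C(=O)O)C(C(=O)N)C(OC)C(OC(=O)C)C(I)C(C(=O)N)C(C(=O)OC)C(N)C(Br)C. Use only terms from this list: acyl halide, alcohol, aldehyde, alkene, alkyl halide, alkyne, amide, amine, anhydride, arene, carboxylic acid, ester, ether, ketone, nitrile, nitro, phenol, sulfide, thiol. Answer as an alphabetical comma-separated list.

N≡C–: carbon triple-bonded to nitrogen → nitrile.
pendant –COOH: carbonyl C bonded to C and –OH → carboxylic acid.
pendant –CONH2: carbonyl C bonded to C and N → amide.
pendant –OCH3: C–O–C with sp³ C, no adjacent C=O → ether.
pendant –OC(=O)CH3: an acyloxy group → ester.
halogen on an sp³ carbon → alkyl halide.
pendant –CONH2: carbonyl C bonded to C and N → amide.
pendant –COOCH3: carbonyl C bonded to C and –OCH3 → ester.
–NH2 on an sp³ carbon with no adjacent C=O → amine.
halogen on an sp³ carbon → alkyl halide.

alkyl halide, amide, amine, carboxylic acid, ester, ether, nitrile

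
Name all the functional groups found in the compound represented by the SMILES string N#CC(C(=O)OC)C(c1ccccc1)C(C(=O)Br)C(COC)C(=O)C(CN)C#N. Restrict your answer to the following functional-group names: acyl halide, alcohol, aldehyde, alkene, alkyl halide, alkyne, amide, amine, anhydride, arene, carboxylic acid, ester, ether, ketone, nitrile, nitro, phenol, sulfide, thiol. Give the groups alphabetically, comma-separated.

acyl halide, amine, arene, ester, ether, ketone, nitrile

Reading the structure from left to right:
  N≡C: N≡C–: carbon triple-bonded to nitrogen → nitrile.
  CH(COOCH3): pendant –COOCH3: carbonyl C bonded to C and –OCH3 → ester.
  CH(C6H5): pendant –C6H5: benzene ring → arene.
  CH(COBr): pendant –C(=O)X: carbonyl C bonded to C and halogen → acyl halide.
  CH(CH2OCH3): pendant –CH2OCH3: C–O–C linkage → ether.
  CO: –C(=O)– with carbon on both sides → ketone.
  CH(CH2NH2): pendant –CH2NH2: N on sp³ C, no adjacent C=O → amine.
  CN: –C≡N: carbon triple-bonded to nitrogen → nitrile.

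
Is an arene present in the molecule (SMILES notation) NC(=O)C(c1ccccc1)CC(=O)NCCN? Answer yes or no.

–C(=O)NH2: carbonyl C bonded to C and to N → amide (the N is not a separate amine).
pendant –C6H5: benzene ring → arene.
–C(=O)–N– linkage → amide (the N is not an amine).
–NH2 on an sp³ carbon with no adjacent C=O → amine.
The CH(C6H5) segment supplies the arene: pendant –C6H5: benzene ring → arene.

yes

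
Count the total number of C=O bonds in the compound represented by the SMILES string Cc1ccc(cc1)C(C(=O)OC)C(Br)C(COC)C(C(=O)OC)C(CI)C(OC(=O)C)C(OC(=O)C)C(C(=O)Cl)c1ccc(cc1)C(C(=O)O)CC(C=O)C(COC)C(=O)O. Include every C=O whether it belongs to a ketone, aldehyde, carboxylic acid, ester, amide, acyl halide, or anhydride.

8

CH(COOCH3): ester, 1 C=O (running total 1).
CH(COOCH3): ester, 1 C=O (running total 2).
CH(OCOCH3): ester, 1 C=O (running total 3).
CH(OCOCH3): ester, 1 C=O (running total 4).
CH(COCl): acyl halide, 1 C=O (running total 5).
CH(COOH): carboxylic acid, 1 C=O (running total 6).
CH(CHO): aldehyde, 1 C=O (running total 7).
COOH: carboxylic acid, 1 C=O (running total 8).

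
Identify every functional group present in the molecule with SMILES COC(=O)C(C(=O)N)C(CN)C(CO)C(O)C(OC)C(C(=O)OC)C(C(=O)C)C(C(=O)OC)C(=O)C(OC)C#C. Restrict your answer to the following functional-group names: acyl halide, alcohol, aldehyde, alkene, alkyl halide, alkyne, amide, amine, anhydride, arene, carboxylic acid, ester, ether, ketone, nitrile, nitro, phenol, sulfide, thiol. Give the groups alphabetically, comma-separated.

alcohol, alkyne, amide, amine, ester, ether, ketone

CH3O–C(=O)–: carbonyl C bonded to C and to –OCH3 → ester (not ketone + ether).
pendant –CONH2: carbonyl C bonded to C and N → amide.
pendant –CH2NH2: N on sp³ C, no adjacent C=O → amine.
pendant –CH2OH on an sp³ backbone C → alcohol.
–OH on an sp³ carbon → alcohol (secondary).
pendant –OCH3: C–O–C with sp³ C, no adjacent C=O → ether.
pendant –COOCH3: carbonyl C bonded to C and –OCH3 → ester.
pendant –COCH3: carbonyl C bonded to two carbons → ketone.
pendant –COOCH3: carbonyl C bonded to C and –OCH3 → ester.
–C(=O)– with carbon on both sides → ketone.
pendant –OCH3: C–O–C with sp³ C, no adjacent C=O → ether.
C≡C triple bond → alkyne.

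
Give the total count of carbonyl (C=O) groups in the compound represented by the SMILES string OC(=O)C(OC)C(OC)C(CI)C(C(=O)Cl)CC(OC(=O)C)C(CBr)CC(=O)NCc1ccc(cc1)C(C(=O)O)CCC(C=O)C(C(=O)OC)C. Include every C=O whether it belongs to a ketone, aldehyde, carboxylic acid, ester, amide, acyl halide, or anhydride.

7

HOOC: carboxylic acid, 1 C=O (running total 1).
CH(COCl): acyl halide, 1 C=O (running total 2).
CH(OCOCH3): ester, 1 C=O (running total 3).
CH2CONHCH2: amide, 1 C=O (running total 4).
CH(COOH): carboxylic acid, 1 C=O (running total 5).
CH(CHO): aldehyde, 1 C=O (running total 6).
CH(COOCH3): ester, 1 C=O (running total 7).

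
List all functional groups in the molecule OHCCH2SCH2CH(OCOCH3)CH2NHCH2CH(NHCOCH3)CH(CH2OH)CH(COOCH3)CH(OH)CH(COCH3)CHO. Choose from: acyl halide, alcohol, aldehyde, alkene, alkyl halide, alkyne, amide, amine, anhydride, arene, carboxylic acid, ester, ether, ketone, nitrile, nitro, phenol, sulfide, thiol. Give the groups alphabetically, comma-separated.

terminal –CHO: carbonyl C bonded to H and C → aldehyde.
C–S–C linkage → sulfide (thioether).
pendant –OC(=O)CH3: an acyloxy group → ester.
C–N–C with sp³ carbons and no adjacent C=O → amine (secondary).
pendant –NHC(=O)CH3: N bonded to a carbonyl → amide (not amine).
pendant –CH2OH on an sp³ backbone C → alcohol.
pendant –COOCH3: carbonyl C bonded to C and –OCH3 → ester.
–OH on an sp³ carbon → alcohol (secondary).
pendant –COCH3: carbonyl C bonded to two carbons → ketone.
terminal –CHO: carbonyl C bonded to H and C → aldehyde.

alcohol, aldehyde, amide, amine, ester, ketone, sulfide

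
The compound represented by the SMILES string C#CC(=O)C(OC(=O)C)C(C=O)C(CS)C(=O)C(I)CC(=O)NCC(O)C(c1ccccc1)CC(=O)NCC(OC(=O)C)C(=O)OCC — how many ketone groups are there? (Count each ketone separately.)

2

C≡C triple bond → alkyne.
–C(=O)– with carbon on both sides → ketone.
pendant –OC(=O)CH3: an acyloxy group → ester.
pendant –CHO: carbonyl C bonded to C and H → aldehyde.
pendant –CH2SH → thiol.
–C(=O)– with carbon on both sides → ketone.
halogen on an sp³ carbon → alkyl halide.
–C(=O)–N– linkage → amide (the N is not an amine).
–OH on an sp³ carbon → alcohol (secondary).
pendant –C6H5: benzene ring → arene.
–C(=O)–N– linkage → amide (the N is not an amine).
pendant –OC(=O)CH3: an acyloxy group → ester.
–C(=O)OCH2CH3: carbonyl C bonded to C and to –OEt → ester.
Ketone appears at: CO, CO → 2.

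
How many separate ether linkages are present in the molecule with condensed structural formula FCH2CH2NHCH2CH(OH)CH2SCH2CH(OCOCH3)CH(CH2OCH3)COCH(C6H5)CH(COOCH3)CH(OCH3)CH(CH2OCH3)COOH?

3

Reading the structure from left to right:
  FCH2: halogen on an sp³ carbon → alkyl halide.
  CH2NHCH2: C–N–C with sp³ carbons and no adjacent C=O → amine (secondary).
  CH(OH): –OH on an sp³ carbon → alcohol (secondary).
  CH2SCH2: C–S–C linkage → sulfide (thioether).
  CH(OCOCH3): pendant –OC(=O)CH3: an acyloxy group → ester.
  CH(CH2OCH3): pendant –CH2OCH3: C–O–C linkage → ether.
  CO: –C(=O)– with carbon on both sides → ketone.
  CH(C6H5): pendant –C6H5: benzene ring → arene.
  CH(COOCH3): pendant –COOCH3: carbonyl C bonded to C and –OCH3 → ester.
  CH(OCH3): pendant –OCH3: C–O–C with sp³ C, no adjacent C=O → ether.
  CH(CH2OCH3): pendant –CH2OCH3: C–O–C linkage → ether.
  COOH: –COOH: carbonyl C bonded to –OH and C → carboxylic acid (the –OH is not a separate alcohol).
Ether appears at: CH(CH2OCH3), CH(OCH3), CH(CH2OCH3) → 3.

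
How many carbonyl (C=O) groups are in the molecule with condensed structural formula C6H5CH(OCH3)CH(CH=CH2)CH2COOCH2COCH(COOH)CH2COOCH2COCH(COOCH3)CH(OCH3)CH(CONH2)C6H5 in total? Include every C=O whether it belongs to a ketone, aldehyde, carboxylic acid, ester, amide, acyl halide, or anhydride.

CH2COOCH2: ester, 1 C=O (running total 1).
CO: ketone, 1 C=O (running total 2).
CH(COOH): carboxylic acid, 1 C=O (running total 3).
CH2COOCH2: ester, 1 C=O (running total 4).
CO: ketone, 1 C=O (running total 5).
CH(COOCH3): ester, 1 C=O (running total 6).
CH(CONH2): amide, 1 C=O (running total 7).

7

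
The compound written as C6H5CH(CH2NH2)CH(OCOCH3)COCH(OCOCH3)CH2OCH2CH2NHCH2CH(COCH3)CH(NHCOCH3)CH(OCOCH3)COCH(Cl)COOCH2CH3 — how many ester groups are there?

4

Taking each segment in turn:
  C6H5: C6H5– phenyl ring → arene.
  CH(CH2NH2): pendant –CH2NH2: N on sp³ C, no adjacent C=O → amine.
  CH(OCOCH3): pendant –OC(=O)CH3: an acyloxy group → ester.
  CO: –C(=O)– with carbon on both sides → ketone.
  CH(OCOCH3): pendant –OC(=O)CH3: an acyloxy group → ester.
  CH2OCH2: C–O–C with sp³ carbons on both sides and no adjacent C=O → ether.
  CH2NHCH2: C–N–C with sp³ carbons and no adjacent C=O → amine (secondary).
  CH(COCH3): pendant –COCH3: carbonyl C bonded to two carbons → ketone.
  CH(NHCOCH3): pendant –NHC(=O)CH3: N bonded to a carbonyl → amide (not amine).
  CH(OCOCH3): pendant –OC(=O)CH3: an acyloxy group → ester.
  CO: –C(=O)– with carbon on both sides → ketone.
  CH(Cl): halogen on an sp³ carbon → alkyl halide.
  COOCH2CH3: –C(=O)OCH2CH3: carbonyl C bonded to C and to –OEt → ester.
Ester appears at: CH(OCOCH3), CH(OCOCH3), CH(OCOCH3), COOCH2CH3 → 4.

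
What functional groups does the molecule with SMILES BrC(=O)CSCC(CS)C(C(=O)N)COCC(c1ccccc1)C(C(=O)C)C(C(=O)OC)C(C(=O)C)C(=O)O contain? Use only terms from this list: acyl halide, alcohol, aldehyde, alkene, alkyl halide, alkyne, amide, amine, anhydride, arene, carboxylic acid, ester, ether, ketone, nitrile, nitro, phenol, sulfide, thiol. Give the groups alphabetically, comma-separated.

acyl halide, amide, arene, carboxylic acid, ester, ether, ketone, sulfide, thiol

Reading the structure from left to right:
  BrCO: –C(=O)Br: carbonyl C bonded to C and to a halogen → acyl halide (not alkyl halide).
  CH2SCH2: C–S–C linkage → sulfide (thioether).
  CH(CH2SH): pendant –CH2SH → thiol.
  CH(CONH2): pendant –CONH2: carbonyl C bonded to C and N → amide.
  CH2OCH2: C–O–C with sp³ carbons on both sides and no adjacent C=O → ether.
  CH(C6H5): pendant –C6H5: benzene ring → arene.
  CH(COCH3): pendant –COCH3: carbonyl C bonded to two carbons → ketone.
  CH(COOCH3): pendant –COOCH3: carbonyl C bonded to C and –OCH3 → ester.
  CH(COCH3): pendant –COCH3: carbonyl C bonded to two carbons → ketone.
  COOH: –COOH: carbonyl C bonded to –OH and C → carboxylic acid (the –OH is not a separate alcohol).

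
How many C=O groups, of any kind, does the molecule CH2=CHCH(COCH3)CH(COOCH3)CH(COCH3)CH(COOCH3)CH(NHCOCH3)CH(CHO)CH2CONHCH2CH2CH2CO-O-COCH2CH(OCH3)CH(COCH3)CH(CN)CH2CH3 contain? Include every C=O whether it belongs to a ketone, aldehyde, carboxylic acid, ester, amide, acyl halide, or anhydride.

CH(COCH3): ketone, 1 C=O (running total 1).
CH(COOCH3): ester, 1 C=O (running total 2).
CH(COCH3): ketone, 1 C=O (running total 3).
CH(COOCH3): ester, 1 C=O (running total 4).
CH(NHCOCH3): amide, 1 C=O (running total 5).
CH(CHO): aldehyde, 1 C=O (running total 6).
CH2CONHCH2: amide, 1 C=O (running total 7).
CH2CO-O-COCH2: anhydride, 2 C=O (running total 9).
CH(COCH3): ketone, 1 C=O (running total 10).

10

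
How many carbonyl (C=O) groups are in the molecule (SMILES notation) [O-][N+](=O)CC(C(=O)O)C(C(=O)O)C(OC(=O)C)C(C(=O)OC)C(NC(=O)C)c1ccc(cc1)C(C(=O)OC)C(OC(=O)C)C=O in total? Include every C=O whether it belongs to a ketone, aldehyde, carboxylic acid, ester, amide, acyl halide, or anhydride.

CH(COOH): carboxylic acid, 1 C=O (running total 1).
CH(COOH): carboxylic acid, 1 C=O (running total 2).
CH(OCOCH3): ester, 1 C=O (running total 3).
CH(COOCH3): ester, 1 C=O (running total 4).
CH(NHCOCH3): amide, 1 C=O (running total 5).
CH(COOCH3): ester, 1 C=O (running total 6).
CH(OCOCH3): ester, 1 C=O (running total 7).
CHO: aldehyde, 1 C=O (running total 8).

8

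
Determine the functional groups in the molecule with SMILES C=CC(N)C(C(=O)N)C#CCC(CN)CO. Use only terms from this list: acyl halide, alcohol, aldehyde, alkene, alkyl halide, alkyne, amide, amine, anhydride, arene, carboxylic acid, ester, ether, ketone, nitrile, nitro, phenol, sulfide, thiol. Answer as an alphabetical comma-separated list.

Reading the structure from left to right:
  CH2=CH: C=C double bond → alkene.
  CH(NH2): –NH2 on an sp³ carbon with no adjacent C=O → amine.
  CH(CONH2): pendant –CONH2: carbonyl C bonded to C and N → amide.
  C≡C: C≡C triple bond → alkyne.
  CH(CH2NH2): pendant –CH2NH2: N on sp³ C, no adjacent C=O → amine.
  CH2OH: –OH on an sp³ carbon → alcohol.

alcohol, alkene, alkyne, amide, amine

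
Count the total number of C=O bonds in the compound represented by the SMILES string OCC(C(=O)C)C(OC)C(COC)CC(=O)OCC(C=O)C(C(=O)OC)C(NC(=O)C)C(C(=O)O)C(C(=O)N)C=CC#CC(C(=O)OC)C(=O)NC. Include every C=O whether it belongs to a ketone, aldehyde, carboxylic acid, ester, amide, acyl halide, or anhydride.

CH(COCH3): ketone, 1 C=O (running total 1).
CH2COOCH2: ester, 1 C=O (running total 2).
CH(CHO): aldehyde, 1 C=O (running total 3).
CH(COOCH3): ester, 1 C=O (running total 4).
CH(NHCOCH3): amide, 1 C=O (running total 5).
CH(COOH): carboxylic acid, 1 C=O (running total 6).
CH(CONH2): amide, 1 C=O (running total 7).
CH(COOCH3): ester, 1 C=O (running total 8).
CONHCH3: amide, 1 C=O (running total 9).

9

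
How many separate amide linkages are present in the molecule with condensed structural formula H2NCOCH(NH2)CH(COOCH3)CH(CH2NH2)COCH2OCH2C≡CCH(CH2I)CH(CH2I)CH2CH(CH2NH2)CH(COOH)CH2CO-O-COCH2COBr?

–C(=O)NH2: carbonyl C bonded to C and to N → amide (the N is not a separate amine).
–NH2 on an sp³ carbon with no adjacent C=O → amine.
pendant –COOCH3: carbonyl C bonded to C and –OCH3 → ester.
pendant –CH2NH2: N on sp³ C, no adjacent C=O → amine.
–C(=O)– with carbon on both sides → ketone.
C–O–C with sp³ carbons on both sides and no adjacent C=O → ether.
C≡C triple bond → alkyne.
pendant –CH2X: halogen on sp³ carbon → alkyl halide.
pendant –CH2X: halogen on sp³ carbon → alkyl halide.
pendant –CH2NH2: N on sp³ C, no adjacent C=O → amine.
pendant –COOH: carbonyl C bonded to C and –OH → carboxylic acid.
two acyl groups sharing one oxygen, –C(=O)–O–C(=O)– → anhydride.
–C(=O)Br: carbonyl C bonded to C and to a halogen → acyl halide (not alkyl halide).
Amide appears at: H2NCO → 1.

1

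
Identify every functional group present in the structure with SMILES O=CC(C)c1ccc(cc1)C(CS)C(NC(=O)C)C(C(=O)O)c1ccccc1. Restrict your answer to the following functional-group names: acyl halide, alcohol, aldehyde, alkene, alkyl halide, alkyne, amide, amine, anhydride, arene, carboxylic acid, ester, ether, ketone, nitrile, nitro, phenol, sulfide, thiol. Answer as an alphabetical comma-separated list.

aldehyde, amide, arene, carboxylic acid, thiol

Taking each segment in turn:
  OHC: terminal –CHO: carbonyl C bonded to H and C → aldehyde.
  C6H4: para-disubstituted benzene ring → arene.
  CH(CH2SH): pendant –CH2SH → thiol.
  CH(NHCOCH3): pendant –NHC(=O)CH3: N bonded to a carbonyl → amide (not amine).
  CH(COOH): pendant –COOH: carbonyl C bonded to C and –OH → carboxylic acid.
  C6H5: –C6H5 phenyl ring → arene.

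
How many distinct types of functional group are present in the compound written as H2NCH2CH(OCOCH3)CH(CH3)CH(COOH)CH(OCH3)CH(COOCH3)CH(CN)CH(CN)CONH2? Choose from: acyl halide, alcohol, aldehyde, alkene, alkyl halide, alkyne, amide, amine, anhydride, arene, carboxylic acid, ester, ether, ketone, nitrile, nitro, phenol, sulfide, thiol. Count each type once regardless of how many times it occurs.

–NH2 on an sp³ carbon with no adjacent C=O → amine.
pendant –OC(=O)CH3: an acyloxy group → ester.
pendant –COOH: carbonyl C bonded to C and –OH → carboxylic acid.
pendant –OCH3: C–O–C with sp³ C, no adjacent C=O → ether.
pendant –COOCH3: carbonyl C bonded to C and –OCH3 → ester.
pendant –C≡N: nitrile.
pendant –C≡N: nitrile.
–C(=O)NH2: carbonyl C bonded to C and to N → amide (the N is not a separate amine).
Distinct types present: amide, amine, carboxylic acid, ester, ether, nitrile.

6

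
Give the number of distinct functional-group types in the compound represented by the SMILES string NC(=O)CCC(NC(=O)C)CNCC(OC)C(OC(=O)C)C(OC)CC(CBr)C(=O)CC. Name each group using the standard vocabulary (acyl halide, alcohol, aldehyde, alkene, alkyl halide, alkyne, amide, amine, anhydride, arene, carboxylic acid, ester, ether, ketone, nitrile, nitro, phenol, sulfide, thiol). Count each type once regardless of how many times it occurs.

Working along the chain:
  H2NCO: –C(=O)NH2: carbonyl C bonded to C and to N → amide (the N is not a separate amine).
  CH(NHCOCH3): pendant –NHC(=O)CH3: N bonded to a carbonyl → amide (not amine).
  CH2NHCH2: C–N–C with sp³ carbons and no adjacent C=O → amine (secondary).
  CH(OCH3): pendant –OCH3: C–O–C with sp³ C, no adjacent C=O → ether.
  CH(OCOCH3): pendant –OC(=O)CH3: an acyloxy group → ester.
  CH(OCH3): pendant –OCH3: C–O–C with sp³ C, no adjacent C=O → ether.
  CH(CH2Br): pendant –CH2X: halogen on sp³ carbon → alkyl halide.
  CO: –C(=O)– with carbon on both sides → ketone.
Distinct types present: alkyl halide, amide, amine, ester, ether, ketone.

6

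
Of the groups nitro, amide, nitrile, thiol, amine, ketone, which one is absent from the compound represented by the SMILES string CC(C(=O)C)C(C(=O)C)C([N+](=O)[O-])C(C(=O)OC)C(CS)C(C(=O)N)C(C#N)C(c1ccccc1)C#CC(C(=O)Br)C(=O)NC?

amine

thiol: present (CH(CH2SH) — pendant –CH2SH → thiol).
amide: present (CH(CONH2) — pendant –CONH2: carbonyl C bonded to C and N → amide).
nitrile: present (CH(CN) — pendant –C≡N: nitrile).
nitro: present (CH(NO2) — –NO2 on an sp³ carbon → nitro (the N=O is not a carbonyl)).
ketone: present (CH(COCH3) — pendant –COCH3: carbonyl C bonded to two carbons → ketone).
amine: absent. In each of CH(CONH2) and CONHCH3, the nitrogen is bonded directly to a carbonyl carbon, making it part of an amide, not a free amine.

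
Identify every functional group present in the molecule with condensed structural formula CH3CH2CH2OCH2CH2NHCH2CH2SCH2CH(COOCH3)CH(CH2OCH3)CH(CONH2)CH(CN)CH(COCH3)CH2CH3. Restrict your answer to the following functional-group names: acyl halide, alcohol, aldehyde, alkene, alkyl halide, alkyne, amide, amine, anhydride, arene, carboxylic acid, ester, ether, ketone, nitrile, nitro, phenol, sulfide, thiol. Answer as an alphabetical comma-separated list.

Working along the chain:
  CH2OCH2: C–O–C with sp³ carbons on both sides and no adjacent C=O → ether.
  CH2NHCH2: C–N–C with sp³ carbons and no adjacent C=O → amine (secondary).
  CH2SCH2: C–S–C linkage → sulfide (thioether).
  CH(COOCH3): pendant –COOCH3: carbonyl C bonded to C and –OCH3 → ester.
  CH(CH2OCH3): pendant –CH2OCH3: C–O–C linkage → ether.
  CH(CONH2): pendant –CONH2: carbonyl C bonded to C and N → amide.
  CH(CN): pendant –C≡N: nitrile.
  CH(COCH3): pendant –COCH3: carbonyl C bonded to two carbons → ketone.

amide, amine, ester, ether, ketone, nitrile, sulfide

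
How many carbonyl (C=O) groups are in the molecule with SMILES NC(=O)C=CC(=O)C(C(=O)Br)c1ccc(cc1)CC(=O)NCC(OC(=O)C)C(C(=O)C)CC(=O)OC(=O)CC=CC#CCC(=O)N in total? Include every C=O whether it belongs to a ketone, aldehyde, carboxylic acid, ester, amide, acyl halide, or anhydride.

9

H2NCO: amide, 1 C=O (running total 1).
CO: ketone, 1 C=O (running total 2).
CH(COBr): acyl halide, 1 C=O (running total 3).
CH2CONHCH2: amide, 1 C=O (running total 4).
CH(OCOCH3): ester, 1 C=O (running total 5).
CH(COCH3): ketone, 1 C=O (running total 6).
CH2CO-O-COCH2: anhydride, 2 C=O (running total 8).
CONH2: amide, 1 C=O (running total 9).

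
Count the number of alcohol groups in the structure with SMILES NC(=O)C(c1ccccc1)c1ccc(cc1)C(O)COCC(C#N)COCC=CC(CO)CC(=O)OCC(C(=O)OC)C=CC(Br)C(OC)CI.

–C(=O)NH2: carbonyl C bonded to C and to N → amide (the N is not a separate amine).
pendant –C6H5: benzene ring → arene.
para-disubstituted benzene ring → arene.
–OH on an sp³ carbon → alcohol (secondary).
C–O–C with sp³ carbons on both sides and no adjacent C=O → ether.
pendant –C≡N: nitrile.
C–O–C with sp³ carbons on both sides and no adjacent C=O → ether.
C=C double bond → alkene.
pendant –CH2OH on an sp³ backbone C → alcohol.
–C(=O)–O–C with C on the carbonyl side → ester.
pendant –COOCH3: carbonyl C bonded to C and –OCH3 → ester.
C=C double bond → alkene.
halogen on an sp³ carbon → alkyl halide.
pendant –OCH3: C–O–C with sp³ C, no adjacent C=O → ether.
halogen on an sp³ carbon → alkyl halide.
Alcohol appears at: CH(OH), CH(CH2OH) → 2.

2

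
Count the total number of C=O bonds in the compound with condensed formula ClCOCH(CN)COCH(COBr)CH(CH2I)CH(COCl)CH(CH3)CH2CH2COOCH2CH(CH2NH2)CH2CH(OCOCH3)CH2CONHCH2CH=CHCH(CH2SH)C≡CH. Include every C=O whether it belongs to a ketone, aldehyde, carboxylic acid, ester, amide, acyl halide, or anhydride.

ClCO: acyl halide, 1 C=O (running total 1).
CO: ketone, 1 C=O (running total 2).
CH(COBr): acyl halide, 1 C=O (running total 3).
CH(COCl): acyl halide, 1 C=O (running total 4).
CH2COOCH2: ester, 1 C=O (running total 5).
CH(OCOCH3): ester, 1 C=O (running total 6).
CH2CONHCH2: amide, 1 C=O (running total 7).

7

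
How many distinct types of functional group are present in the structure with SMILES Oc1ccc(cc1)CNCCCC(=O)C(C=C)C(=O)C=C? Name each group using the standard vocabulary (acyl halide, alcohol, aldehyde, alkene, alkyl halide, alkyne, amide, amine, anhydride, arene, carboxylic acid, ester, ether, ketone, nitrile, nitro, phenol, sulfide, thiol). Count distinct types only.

Working along the chain:
  HOC6H4: –OH attached directly to an aromatic ring → phenol (not alcohol); the ring itself is an arene.
  CH2NHCH2: C–N–C with sp³ carbons and no adjacent C=O → amine (secondary).
  CO: –C(=O)– with carbon on both sides → ketone.
  CH(CH=CH2): pendant –CH=CH2: C=C double bond → alkene.
  CO: –C(=O)– with carbon on both sides → ketone.
  CH=CH2: C=C double bond → alkene.
Distinct types present: alkene, amine, arene, ketone, phenol.

5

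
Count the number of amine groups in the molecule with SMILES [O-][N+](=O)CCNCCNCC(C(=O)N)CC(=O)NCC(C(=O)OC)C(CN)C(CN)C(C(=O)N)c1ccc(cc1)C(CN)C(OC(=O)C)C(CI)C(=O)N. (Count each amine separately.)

5

Reading the structure from left to right:
  O2NCH2: –NO2 on carbon → nitro group.
  CH2NHCH2: C–N–C with sp³ carbons and no adjacent C=O → amine (secondary).
  CH2NHCH2: C–N–C with sp³ carbons and no adjacent C=O → amine (secondary).
  CH(CONH2): pendant –CONH2: carbonyl C bonded to C and N → amide.
  CH2CONHCH2: –C(=O)–N– linkage → amide (the N is not an amine).
  CH(COOCH3): pendant –COOCH3: carbonyl C bonded to C and –OCH3 → ester.
  CH(CH2NH2): pendant –CH2NH2: N on sp³ C, no adjacent C=O → amine.
  CH(CH2NH2): pendant –CH2NH2: N on sp³ C, no adjacent C=O → amine.
  CH(CONH2): pendant –CONH2: carbonyl C bonded to C and N → amide.
  C6H4: para-disubstituted benzene ring → arene.
  CH(CH2NH2): pendant –CH2NH2: N on sp³ C, no adjacent C=O → amine.
  CH(OCOCH3): pendant –OC(=O)CH3: an acyloxy group → ester.
  CH(CH2I): pendant –CH2X: halogen on sp³ carbon → alkyl halide.
  CONH2: –C(=O)NH2: carbonyl C bonded to C and to N → amide (the N is not a separate amine).
Amine appears at: CH2NHCH2, CH2NHCH2, CH(CH2NH2), CH(CH2NH2), CH(CH2NH2) → 5.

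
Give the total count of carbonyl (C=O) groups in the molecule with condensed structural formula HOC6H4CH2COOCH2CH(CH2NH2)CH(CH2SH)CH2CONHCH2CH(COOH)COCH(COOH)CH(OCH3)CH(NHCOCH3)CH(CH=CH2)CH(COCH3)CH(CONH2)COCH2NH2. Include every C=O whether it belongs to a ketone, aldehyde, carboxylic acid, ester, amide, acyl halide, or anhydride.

9

CH2COOCH2: ester, 1 C=O (running total 1).
CH2CONHCH2: amide, 1 C=O (running total 2).
CH(COOH): carboxylic acid, 1 C=O (running total 3).
CO: ketone, 1 C=O (running total 4).
CH(COOH): carboxylic acid, 1 C=O (running total 5).
CH(NHCOCH3): amide, 1 C=O (running total 6).
CH(COCH3): ketone, 1 C=O (running total 7).
CH(CONH2): amide, 1 C=O (running total 8).
CO: ketone, 1 C=O (running total 9).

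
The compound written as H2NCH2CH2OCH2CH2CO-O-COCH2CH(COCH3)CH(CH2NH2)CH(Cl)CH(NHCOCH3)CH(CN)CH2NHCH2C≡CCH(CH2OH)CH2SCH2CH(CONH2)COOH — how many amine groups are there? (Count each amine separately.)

–NH2 on an sp³ carbon with no adjacent C=O → amine.
C–O–C with sp³ carbons on both sides and no adjacent C=O → ether.
two acyl groups sharing one oxygen, –C(=O)–O–C(=O)– → anhydride.
pendant –COCH3: carbonyl C bonded to two carbons → ketone.
pendant –CH2NH2: N on sp³ C, no adjacent C=O → amine.
halogen on an sp³ carbon → alkyl halide.
pendant –NHC(=O)CH3: N bonded to a carbonyl → amide (not amine).
pendant –C≡N: nitrile.
C–N–C with sp³ carbons and no adjacent C=O → amine (secondary).
C≡C triple bond → alkyne.
pendant –CH2OH on an sp³ backbone C → alcohol.
C–S–C linkage → sulfide (thioether).
pendant –CONH2: carbonyl C bonded to C and N → amide.
–COOH: carbonyl C bonded to –OH and C → carboxylic acid (the –OH is not a separate alcohol).
Amine appears at: H2NCH2, CH(CH2NH2), CH2NHCH2 → 3.

3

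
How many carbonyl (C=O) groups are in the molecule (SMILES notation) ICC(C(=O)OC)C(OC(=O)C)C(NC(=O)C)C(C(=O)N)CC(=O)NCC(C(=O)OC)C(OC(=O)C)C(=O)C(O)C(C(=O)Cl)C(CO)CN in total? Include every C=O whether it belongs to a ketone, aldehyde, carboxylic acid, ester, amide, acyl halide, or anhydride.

9

CH(COOCH3): ester, 1 C=O (running total 1).
CH(OCOCH3): ester, 1 C=O (running total 2).
CH(NHCOCH3): amide, 1 C=O (running total 3).
CH(CONH2): amide, 1 C=O (running total 4).
CH2CONHCH2: amide, 1 C=O (running total 5).
CH(COOCH3): ester, 1 C=O (running total 6).
CH(OCOCH3): ester, 1 C=O (running total 7).
CO: ketone, 1 C=O (running total 8).
CH(COCl): acyl halide, 1 C=O (running total 9).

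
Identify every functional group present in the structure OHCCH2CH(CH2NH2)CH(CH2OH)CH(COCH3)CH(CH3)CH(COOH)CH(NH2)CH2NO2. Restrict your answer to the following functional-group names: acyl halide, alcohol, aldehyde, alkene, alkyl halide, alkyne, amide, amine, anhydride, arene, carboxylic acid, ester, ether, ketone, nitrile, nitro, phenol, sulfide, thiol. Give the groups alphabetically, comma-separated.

alcohol, aldehyde, amine, carboxylic acid, ketone, nitro

Working along the chain:
  OHC: terminal –CHO: carbonyl C bonded to H and C → aldehyde.
  CH(CH2NH2): pendant –CH2NH2: N on sp³ C, no adjacent C=O → amine.
  CH(CH2OH): pendant –CH2OH on an sp³ backbone C → alcohol.
  CH(COCH3): pendant –COCH3: carbonyl C bonded to two carbons → ketone.
  CH(COOH): pendant –COOH: carbonyl C bonded to C and –OH → carboxylic acid.
  CH(NH2): –NH2 on an sp³ carbon with no adjacent C=O → amine.
  CH2NO2: –NO2 on carbon → nitro group.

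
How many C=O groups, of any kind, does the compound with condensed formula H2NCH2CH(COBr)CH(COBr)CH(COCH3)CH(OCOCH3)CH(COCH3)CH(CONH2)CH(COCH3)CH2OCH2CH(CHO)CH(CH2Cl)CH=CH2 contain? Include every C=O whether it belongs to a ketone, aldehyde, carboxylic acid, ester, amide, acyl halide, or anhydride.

8

CH(COBr): acyl halide, 1 C=O (running total 1).
CH(COBr): acyl halide, 1 C=O (running total 2).
CH(COCH3): ketone, 1 C=O (running total 3).
CH(OCOCH3): ester, 1 C=O (running total 4).
CH(COCH3): ketone, 1 C=O (running total 5).
CH(CONH2): amide, 1 C=O (running total 6).
CH(COCH3): ketone, 1 C=O (running total 7).
CH(CHO): aldehyde, 1 C=O (running total 8).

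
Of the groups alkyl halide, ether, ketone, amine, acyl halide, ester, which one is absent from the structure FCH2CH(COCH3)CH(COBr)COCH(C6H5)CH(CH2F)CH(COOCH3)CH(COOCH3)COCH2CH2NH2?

ether

amine: present (CH2NH2 — –NH2 on an sp³ carbon with no adjacent C=O → amine).
alkyl halide: present (FCH2 — halogen on an sp³ carbon → alkyl halide).
ester: present (CH(COOCH3) — pendant –COOCH3: carbonyl C bonded to C and –OCH3 → ester).
acyl halide: present (CH(COBr) — pendant –C(=O)X: carbonyl C bonded to C and halogen → acyl halide).
ketone: present (CH(COCH3) — pendant –COCH3: carbonyl C bonded to two carbons → ketone).
ether: absent. In CH(COOCH3), the C–O–C oxygen is adjacent to a C=O, so it belongs to an ester, not an ether.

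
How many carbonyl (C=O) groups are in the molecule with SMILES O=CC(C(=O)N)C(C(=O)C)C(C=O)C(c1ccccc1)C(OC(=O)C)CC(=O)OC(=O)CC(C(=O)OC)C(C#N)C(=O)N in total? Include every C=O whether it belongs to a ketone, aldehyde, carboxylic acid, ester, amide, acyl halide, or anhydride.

OHC: aldehyde, 1 C=O (running total 1).
CH(CONH2): amide, 1 C=O (running total 2).
CH(COCH3): ketone, 1 C=O (running total 3).
CH(CHO): aldehyde, 1 C=O (running total 4).
CH(OCOCH3): ester, 1 C=O (running total 5).
CH2CO-O-COCH2: anhydride, 2 C=O (running total 7).
CH(COOCH3): ester, 1 C=O (running total 8).
CONH2: amide, 1 C=O (running total 9).

9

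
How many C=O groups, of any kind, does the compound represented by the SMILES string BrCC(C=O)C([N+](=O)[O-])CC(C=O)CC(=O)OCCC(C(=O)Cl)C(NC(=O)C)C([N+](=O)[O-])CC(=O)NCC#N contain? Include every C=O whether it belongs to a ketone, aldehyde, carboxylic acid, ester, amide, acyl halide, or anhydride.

CH(CHO): aldehyde, 1 C=O (running total 1).
CH(CHO): aldehyde, 1 C=O (running total 2).
CH2COOCH2: ester, 1 C=O (running total 3).
CH(COCl): acyl halide, 1 C=O (running total 4).
CH(NHCOCH3): amide, 1 C=O (running total 5).
CH2CONHCH2: amide, 1 C=O (running total 6).

6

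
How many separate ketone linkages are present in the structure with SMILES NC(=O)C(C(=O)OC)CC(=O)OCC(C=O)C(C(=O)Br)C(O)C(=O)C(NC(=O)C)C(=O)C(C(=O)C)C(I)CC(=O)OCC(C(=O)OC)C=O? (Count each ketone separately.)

3

–C(=O)NH2: carbonyl C bonded to C and to N → amide (the N is not a separate amine).
pendant –COOCH3: carbonyl C bonded to C and –OCH3 → ester.
–C(=O)–O–C with C on the carbonyl side → ester.
pendant –CHO: carbonyl C bonded to C and H → aldehyde.
pendant –C(=O)X: carbonyl C bonded to C and halogen → acyl halide.
–OH on an sp³ carbon → alcohol (secondary).
–C(=O)– with carbon on both sides → ketone.
pendant –NHC(=O)CH3: N bonded to a carbonyl → amide (not amine).
–C(=O)– with carbon on both sides → ketone.
pendant –COCH3: carbonyl C bonded to two carbons → ketone.
halogen on an sp³ carbon → alkyl halide.
–C(=O)–O–C with C on the carbonyl side → ester.
pendant –COOCH3: carbonyl C bonded to C and –OCH3 → ester.
terminal –CHO: carbonyl C bonded to H and C → aldehyde.
Ketone appears at: CO, CO, CH(COCH3) → 3.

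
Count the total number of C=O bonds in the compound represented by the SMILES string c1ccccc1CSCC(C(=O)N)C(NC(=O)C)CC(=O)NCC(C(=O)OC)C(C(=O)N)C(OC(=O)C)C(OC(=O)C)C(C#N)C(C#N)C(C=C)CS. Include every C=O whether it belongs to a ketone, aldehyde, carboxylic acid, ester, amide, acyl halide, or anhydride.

7

CH(CONH2): amide, 1 C=O (running total 1).
CH(NHCOCH3): amide, 1 C=O (running total 2).
CH2CONHCH2: amide, 1 C=O (running total 3).
CH(COOCH3): ester, 1 C=O (running total 4).
CH(CONH2): amide, 1 C=O (running total 5).
CH(OCOCH3): ester, 1 C=O (running total 6).
CH(OCOCH3): ester, 1 C=O (running total 7).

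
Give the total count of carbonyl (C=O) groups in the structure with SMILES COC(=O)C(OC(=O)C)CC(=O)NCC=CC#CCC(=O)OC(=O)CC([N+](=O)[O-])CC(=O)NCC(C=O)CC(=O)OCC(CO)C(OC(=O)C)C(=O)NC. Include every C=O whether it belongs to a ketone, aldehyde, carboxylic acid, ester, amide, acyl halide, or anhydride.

CH3OOC: ester, 1 C=O (running total 1).
CH(OCOCH3): ester, 1 C=O (running total 2).
CH2CONHCH2: amide, 1 C=O (running total 3).
CH2CO-O-COCH2: anhydride, 2 C=O (running total 5).
CH2CONHCH2: amide, 1 C=O (running total 6).
CH(CHO): aldehyde, 1 C=O (running total 7).
CH2COOCH2: ester, 1 C=O (running total 8).
CH(OCOCH3): ester, 1 C=O (running total 9).
CONHCH3: amide, 1 C=O (running total 10).

10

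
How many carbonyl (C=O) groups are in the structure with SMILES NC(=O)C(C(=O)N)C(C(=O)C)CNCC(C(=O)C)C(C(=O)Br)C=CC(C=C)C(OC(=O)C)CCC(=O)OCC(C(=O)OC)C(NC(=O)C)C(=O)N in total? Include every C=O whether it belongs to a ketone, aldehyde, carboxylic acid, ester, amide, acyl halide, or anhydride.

10

H2NCO: amide, 1 C=O (running total 1).
CH(CONH2): amide, 1 C=O (running total 2).
CH(COCH3): ketone, 1 C=O (running total 3).
CH(COCH3): ketone, 1 C=O (running total 4).
CH(COBr): acyl halide, 1 C=O (running total 5).
CH(OCOCH3): ester, 1 C=O (running total 6).
CH2COOCH2: ester, 1 C=O (running total 7).
CH(COOCH3): ester, 1 C=O (running total 8).
CH(NHCOCH3): amide, 1 C=O (running total 9).
CONH2: amide, 1 C=O (running total 10).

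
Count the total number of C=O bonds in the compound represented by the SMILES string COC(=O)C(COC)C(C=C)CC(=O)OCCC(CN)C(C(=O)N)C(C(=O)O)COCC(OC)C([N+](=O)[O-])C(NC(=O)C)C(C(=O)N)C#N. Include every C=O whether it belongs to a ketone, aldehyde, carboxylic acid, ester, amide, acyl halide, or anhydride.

CH3OOC: ester, 1 C=O (running total 1).
CH2COOCH2: ester, 1 C=O (running total 2).
CH(CONH2): amide, 1 C=O (running total 3).
CH(COOH): carboxylic acid, 1 C=O (running total 4).
CH(NHCOCH3): amide, 1 C=O (running total 5).
CH(CONH2): amide, 1 C=O (running total 6).

6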